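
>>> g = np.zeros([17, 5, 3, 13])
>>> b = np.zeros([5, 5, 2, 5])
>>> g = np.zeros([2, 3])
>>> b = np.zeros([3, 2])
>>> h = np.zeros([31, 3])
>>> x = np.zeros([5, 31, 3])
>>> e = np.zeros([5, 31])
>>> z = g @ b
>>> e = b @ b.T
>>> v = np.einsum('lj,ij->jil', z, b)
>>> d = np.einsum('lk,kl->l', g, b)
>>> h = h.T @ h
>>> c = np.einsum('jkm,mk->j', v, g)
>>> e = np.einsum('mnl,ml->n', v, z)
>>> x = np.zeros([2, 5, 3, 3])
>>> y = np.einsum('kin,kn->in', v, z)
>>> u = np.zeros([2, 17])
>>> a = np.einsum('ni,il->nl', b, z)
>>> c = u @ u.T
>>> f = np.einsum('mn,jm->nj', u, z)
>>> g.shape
(2, 3)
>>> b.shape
(3, 2)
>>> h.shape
(3, 3)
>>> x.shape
(2, 5, 3, 3)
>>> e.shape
(3,)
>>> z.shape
(2, 2)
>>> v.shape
(2, 3, 2)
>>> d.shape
(2,)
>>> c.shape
(2, 2)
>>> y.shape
(3, 2)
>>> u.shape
(2, 17)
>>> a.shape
(3, 2)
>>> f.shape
(17, 2)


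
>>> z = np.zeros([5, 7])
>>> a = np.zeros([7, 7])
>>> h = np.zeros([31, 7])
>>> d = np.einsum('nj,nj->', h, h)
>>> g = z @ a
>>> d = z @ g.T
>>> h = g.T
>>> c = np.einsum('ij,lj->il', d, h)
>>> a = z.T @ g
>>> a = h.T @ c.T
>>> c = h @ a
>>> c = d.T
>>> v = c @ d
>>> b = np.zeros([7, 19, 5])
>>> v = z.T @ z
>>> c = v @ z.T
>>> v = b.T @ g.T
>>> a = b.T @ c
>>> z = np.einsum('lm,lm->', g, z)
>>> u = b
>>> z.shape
()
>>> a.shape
(5, 19, 5)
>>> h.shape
(7, 5)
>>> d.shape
(5, 5)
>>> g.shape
(5, 7)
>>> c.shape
(7, 5)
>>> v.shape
(5, 19, 5)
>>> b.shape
(7, 19, 5)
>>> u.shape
(7, 19, 5)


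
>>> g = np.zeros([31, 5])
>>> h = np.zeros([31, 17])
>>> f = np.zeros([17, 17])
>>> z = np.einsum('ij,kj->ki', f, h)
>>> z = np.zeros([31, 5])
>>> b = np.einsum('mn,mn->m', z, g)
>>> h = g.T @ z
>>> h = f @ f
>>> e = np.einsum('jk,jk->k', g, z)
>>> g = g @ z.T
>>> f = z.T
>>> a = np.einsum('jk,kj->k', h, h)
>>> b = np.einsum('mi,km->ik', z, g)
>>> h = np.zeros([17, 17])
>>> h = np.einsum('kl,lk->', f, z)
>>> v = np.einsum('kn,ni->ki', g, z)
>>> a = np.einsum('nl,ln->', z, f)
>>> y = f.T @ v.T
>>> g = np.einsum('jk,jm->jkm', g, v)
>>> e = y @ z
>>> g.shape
(31, 31, 5)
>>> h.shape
()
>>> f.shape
(5, 31)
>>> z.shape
(31, 5)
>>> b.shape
(5, 31)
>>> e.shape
(31, 5)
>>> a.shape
()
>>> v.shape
(31, 5)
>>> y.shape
(31, 31)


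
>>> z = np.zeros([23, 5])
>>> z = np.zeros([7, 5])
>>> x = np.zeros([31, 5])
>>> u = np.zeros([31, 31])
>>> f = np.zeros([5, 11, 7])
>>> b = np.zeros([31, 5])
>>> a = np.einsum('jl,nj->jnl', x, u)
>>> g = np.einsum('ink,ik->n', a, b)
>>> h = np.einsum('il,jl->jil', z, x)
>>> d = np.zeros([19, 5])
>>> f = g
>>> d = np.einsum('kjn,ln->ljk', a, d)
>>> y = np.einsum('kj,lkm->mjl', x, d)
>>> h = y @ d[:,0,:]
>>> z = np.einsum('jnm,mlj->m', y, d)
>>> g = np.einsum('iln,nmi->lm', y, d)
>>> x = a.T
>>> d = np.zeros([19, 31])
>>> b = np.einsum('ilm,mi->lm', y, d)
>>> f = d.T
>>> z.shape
(19,)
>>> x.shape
(5, 31, 31)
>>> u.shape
(31, 31)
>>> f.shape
(31, 19)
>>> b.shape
(5, 19)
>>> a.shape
(31, 31, 5)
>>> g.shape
(5, 31)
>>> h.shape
(31, 5, 31)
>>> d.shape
(19, 31)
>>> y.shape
(31, 5, 19)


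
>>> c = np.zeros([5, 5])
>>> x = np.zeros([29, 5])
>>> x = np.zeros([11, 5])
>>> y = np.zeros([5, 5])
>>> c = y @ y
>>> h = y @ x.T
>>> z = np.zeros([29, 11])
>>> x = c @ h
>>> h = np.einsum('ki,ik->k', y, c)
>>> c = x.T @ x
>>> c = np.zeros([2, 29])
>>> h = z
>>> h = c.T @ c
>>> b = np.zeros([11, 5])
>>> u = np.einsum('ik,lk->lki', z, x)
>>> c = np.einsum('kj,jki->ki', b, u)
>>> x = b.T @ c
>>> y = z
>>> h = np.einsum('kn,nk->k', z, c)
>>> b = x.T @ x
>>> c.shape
(11, 29)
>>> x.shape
(5, 29)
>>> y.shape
(29, 11)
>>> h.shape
(29,)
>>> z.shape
(29, 11)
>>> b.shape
(29, 29)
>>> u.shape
(5, 11, 29)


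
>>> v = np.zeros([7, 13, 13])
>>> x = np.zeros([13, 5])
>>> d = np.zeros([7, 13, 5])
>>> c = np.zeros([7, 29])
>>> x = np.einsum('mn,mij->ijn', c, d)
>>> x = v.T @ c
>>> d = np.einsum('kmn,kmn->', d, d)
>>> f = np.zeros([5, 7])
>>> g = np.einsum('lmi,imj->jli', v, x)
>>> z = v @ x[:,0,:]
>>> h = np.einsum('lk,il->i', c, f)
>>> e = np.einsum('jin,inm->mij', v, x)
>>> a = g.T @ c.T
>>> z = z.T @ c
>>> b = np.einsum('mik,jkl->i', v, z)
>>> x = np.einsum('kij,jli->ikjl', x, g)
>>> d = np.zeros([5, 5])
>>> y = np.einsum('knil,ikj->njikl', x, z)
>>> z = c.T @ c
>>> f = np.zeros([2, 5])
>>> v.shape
(7, 13, 13)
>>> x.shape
(13, 13, 29, 7)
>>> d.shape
(5, 5)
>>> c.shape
(7, 29)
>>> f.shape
(2, 5)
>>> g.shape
(29, 7, 13)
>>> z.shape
(29, 29)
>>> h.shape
(5,)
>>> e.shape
(29, 13, 7)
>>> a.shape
(13, 7, 7)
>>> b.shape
(13,)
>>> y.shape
(13, 29, 29, 13, 7)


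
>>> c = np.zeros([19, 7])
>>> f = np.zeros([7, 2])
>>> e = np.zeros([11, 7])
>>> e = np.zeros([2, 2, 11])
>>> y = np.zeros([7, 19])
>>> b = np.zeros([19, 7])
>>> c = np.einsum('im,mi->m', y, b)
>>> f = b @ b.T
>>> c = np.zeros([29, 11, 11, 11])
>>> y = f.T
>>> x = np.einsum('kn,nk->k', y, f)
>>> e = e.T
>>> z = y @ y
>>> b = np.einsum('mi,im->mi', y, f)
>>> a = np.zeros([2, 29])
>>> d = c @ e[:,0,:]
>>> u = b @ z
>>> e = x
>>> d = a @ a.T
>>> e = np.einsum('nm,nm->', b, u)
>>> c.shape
(29, 11, 11, 11)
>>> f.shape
(19, 19)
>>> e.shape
()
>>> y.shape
(19, 19)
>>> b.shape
(19, 19)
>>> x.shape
(19,)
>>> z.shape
(19, 19)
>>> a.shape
(2, 29)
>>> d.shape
(2, 2)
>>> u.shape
(19, 19)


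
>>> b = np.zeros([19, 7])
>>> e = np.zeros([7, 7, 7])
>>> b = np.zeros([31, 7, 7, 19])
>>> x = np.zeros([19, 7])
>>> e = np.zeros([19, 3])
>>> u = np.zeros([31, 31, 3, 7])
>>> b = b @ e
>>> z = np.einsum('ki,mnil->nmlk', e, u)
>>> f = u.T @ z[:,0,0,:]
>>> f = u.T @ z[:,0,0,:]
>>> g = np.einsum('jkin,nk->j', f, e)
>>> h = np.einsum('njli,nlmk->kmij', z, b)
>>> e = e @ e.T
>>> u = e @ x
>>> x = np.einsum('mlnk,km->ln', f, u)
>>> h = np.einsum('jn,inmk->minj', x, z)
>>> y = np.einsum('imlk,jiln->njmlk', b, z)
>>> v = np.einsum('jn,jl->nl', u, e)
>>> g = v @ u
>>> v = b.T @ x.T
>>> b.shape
(31, 7, 7, 3)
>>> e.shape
(19, 19)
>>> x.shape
(3, 31)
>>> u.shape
(19, 7)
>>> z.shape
(31, 31, 7, 19)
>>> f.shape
(7, 3, 31, 19)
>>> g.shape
(7, 7)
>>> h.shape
(7, 31, 31, 3)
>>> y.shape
(19, 31, 7, 7, 3)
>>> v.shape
(3, 7, 7, 3)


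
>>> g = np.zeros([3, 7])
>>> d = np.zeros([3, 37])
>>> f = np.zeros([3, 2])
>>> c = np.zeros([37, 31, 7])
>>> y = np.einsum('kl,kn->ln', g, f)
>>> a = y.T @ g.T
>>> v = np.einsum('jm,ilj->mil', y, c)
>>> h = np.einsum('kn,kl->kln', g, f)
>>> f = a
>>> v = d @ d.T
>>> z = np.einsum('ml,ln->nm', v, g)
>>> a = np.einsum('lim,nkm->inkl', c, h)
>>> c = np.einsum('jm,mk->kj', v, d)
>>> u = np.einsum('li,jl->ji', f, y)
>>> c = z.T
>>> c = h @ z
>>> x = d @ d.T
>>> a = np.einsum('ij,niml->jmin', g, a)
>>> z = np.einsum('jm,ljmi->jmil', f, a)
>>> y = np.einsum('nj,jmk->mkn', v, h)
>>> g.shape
(3, 7)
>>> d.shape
(3, 37)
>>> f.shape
(2, 3)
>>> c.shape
(3, 2, 3)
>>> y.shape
(2, 7, 3)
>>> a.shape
(7, 2, 3, 31)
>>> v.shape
(3, 3)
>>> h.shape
(3, 2, 7)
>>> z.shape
(2, 3, 31, 7)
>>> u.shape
(7, 3)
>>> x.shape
(3, 3)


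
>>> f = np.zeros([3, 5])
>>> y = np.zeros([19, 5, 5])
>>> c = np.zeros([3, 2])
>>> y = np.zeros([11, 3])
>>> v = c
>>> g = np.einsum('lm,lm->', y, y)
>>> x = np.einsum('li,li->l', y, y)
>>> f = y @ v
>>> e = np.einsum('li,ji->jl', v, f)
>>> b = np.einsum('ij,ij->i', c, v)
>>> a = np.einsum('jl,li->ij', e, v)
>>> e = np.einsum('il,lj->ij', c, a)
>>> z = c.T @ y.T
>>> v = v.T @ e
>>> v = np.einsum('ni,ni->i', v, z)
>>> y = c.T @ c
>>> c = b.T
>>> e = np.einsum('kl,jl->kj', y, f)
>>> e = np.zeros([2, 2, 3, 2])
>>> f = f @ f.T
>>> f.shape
(11, 11)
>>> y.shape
(2, 2)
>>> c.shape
(3,)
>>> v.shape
(11,)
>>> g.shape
()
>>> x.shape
(11,)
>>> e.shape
(2, 2, 3, 2)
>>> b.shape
(3,)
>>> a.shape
(2, 11)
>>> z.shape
(2, 11)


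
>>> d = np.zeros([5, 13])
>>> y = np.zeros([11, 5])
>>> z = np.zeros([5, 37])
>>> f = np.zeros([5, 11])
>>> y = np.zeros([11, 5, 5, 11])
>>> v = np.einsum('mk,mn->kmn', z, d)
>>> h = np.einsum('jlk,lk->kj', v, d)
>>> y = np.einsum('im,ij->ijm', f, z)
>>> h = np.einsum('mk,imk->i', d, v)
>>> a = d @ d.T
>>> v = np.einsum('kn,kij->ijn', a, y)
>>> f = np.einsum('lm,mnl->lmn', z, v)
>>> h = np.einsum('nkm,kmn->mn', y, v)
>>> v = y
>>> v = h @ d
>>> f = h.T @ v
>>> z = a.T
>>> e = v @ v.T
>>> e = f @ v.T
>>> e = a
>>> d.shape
(5, 13)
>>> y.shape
(5, 37, 11)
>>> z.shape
(5, 5)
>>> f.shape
(5, 13)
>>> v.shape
(11, 13)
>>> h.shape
(11, 5)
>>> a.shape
(5, 5)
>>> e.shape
(5, 5)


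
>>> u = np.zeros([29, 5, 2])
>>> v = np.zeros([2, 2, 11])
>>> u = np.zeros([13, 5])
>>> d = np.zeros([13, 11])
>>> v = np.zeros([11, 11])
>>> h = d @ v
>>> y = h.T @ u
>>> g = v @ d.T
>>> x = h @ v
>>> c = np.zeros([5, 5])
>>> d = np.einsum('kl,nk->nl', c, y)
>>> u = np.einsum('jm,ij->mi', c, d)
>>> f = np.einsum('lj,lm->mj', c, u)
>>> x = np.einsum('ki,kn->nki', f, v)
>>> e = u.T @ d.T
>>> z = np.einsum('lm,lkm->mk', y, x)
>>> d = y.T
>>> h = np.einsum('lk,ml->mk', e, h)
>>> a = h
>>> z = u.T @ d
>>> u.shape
(5, 11)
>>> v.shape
(11, 11)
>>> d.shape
(5, 11)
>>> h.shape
(13, 11)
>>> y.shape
(11, 5)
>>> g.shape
(11, 13)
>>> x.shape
(11, 11, 5)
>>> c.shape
(5, 5)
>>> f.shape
(11, 5)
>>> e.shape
(11, 11)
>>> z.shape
(11, 11)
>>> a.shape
(13, 11)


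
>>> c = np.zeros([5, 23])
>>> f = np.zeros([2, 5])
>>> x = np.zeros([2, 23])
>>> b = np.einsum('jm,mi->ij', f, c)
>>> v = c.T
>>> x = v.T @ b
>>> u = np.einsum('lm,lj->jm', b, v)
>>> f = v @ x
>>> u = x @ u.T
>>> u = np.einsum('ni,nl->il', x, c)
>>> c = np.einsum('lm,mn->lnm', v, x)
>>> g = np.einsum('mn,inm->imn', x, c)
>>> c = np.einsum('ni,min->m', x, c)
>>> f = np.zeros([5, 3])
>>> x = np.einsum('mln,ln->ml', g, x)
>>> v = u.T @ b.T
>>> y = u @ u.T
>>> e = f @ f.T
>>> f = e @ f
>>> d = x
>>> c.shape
(23,)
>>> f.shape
(5, 3)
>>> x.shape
(23, 5)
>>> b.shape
(23, 2)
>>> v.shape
(23, 23)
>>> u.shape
(2, 23)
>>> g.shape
(23, 5, 2)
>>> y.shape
(2, 2)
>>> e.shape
(5, 5)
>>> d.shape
(23, 5)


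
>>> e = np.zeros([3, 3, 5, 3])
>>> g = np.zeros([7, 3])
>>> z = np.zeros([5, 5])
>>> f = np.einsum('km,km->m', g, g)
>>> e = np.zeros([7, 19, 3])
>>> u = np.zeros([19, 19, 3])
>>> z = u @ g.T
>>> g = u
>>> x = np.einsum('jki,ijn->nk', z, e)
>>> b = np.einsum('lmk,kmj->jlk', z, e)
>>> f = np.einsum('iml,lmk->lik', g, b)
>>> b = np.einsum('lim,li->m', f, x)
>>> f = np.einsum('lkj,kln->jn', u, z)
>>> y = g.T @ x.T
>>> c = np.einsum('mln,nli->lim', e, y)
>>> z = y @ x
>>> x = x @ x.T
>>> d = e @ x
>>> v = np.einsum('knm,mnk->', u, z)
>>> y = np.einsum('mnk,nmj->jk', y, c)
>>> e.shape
(7, 19, 3)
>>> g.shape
(19, 19, 3)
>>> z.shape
(3, 19, 19)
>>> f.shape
(3, 7)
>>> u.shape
(19, 19, 3)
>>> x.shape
(3, 3)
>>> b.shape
(7,)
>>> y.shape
(7, 3)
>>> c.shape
(19, 3, 7)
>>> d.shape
(7, 19, 3)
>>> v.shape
()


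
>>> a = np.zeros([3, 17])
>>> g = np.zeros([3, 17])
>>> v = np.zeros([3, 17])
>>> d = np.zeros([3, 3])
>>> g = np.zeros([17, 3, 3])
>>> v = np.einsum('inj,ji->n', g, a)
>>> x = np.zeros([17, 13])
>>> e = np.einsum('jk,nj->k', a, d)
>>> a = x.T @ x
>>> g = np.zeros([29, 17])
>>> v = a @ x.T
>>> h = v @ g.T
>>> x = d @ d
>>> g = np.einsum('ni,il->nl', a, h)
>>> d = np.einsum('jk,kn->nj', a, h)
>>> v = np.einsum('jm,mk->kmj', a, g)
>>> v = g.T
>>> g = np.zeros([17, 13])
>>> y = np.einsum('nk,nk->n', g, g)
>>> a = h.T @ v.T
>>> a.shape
(29, 29)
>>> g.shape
(17, 13)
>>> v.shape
(29, 13)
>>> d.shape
(29, 13)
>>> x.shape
(3, 3)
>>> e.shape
(17,)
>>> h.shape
(13, 29)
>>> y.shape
(17,)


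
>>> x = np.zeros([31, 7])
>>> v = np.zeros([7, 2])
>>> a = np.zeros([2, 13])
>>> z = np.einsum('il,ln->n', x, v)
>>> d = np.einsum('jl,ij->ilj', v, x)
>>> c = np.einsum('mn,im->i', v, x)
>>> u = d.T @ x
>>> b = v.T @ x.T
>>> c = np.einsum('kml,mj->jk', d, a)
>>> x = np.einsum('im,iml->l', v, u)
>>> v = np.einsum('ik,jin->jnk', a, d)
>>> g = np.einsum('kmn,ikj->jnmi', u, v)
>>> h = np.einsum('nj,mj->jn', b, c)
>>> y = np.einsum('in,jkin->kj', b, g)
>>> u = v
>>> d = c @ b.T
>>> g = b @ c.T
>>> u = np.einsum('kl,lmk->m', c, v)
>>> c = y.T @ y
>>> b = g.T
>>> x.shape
(7,)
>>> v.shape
(31, 7, 13)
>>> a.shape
(2, 13)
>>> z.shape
(2,)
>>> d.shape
(13, 2)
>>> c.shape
(13, 13)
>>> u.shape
(7,)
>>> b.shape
(13, 2)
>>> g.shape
(2, 13)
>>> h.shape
(31, 2)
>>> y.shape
(7, 13)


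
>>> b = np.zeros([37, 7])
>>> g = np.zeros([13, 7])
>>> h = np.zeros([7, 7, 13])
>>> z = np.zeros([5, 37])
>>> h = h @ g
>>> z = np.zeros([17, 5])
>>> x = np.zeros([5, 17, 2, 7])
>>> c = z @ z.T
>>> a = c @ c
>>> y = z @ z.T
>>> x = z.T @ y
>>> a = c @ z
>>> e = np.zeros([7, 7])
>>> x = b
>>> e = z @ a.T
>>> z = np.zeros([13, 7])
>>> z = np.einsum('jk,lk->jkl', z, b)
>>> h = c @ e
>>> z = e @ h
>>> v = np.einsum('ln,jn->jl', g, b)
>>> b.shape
(37, 7)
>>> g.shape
(13, 7)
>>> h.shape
(17, 17)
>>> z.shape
(17, 17)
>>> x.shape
(37, 7)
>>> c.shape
(17, 17)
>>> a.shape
(17, 5)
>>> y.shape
(17, 17)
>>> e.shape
(17, 17)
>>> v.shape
(37, 13)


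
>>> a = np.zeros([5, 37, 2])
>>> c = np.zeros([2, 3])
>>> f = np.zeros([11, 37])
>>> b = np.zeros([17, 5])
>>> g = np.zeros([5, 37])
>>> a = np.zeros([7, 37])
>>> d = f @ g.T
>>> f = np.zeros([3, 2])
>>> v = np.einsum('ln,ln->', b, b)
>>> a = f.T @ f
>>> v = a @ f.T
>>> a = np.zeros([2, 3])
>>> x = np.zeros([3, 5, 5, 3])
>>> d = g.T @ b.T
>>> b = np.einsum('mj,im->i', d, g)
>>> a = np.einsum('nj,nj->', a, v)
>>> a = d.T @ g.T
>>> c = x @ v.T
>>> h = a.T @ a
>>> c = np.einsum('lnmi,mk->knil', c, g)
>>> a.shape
(17, 5)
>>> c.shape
(37, 5, 2, 3)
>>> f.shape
(3, 2)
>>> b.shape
(5,)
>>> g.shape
(5, 37)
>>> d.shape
(37, 17)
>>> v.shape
(2, 3)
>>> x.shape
(3, 5, 5, 3)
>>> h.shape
(5, 5)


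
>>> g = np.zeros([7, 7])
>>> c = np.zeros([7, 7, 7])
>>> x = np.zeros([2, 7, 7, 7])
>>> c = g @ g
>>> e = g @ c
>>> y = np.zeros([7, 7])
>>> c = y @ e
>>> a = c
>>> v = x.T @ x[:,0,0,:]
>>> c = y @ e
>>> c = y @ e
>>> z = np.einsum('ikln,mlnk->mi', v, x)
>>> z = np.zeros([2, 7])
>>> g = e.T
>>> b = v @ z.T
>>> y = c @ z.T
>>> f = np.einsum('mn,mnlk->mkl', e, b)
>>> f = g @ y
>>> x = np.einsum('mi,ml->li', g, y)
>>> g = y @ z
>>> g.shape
(7, 7)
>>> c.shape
(7, 7)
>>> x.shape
(2, 7)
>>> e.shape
(7, 7)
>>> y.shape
(7, 2)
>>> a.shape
(7, 7)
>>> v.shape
(7, 7, 7, 7)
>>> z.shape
(2, 7)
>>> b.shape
(7, 7, 7, 2)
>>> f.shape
(7, 2)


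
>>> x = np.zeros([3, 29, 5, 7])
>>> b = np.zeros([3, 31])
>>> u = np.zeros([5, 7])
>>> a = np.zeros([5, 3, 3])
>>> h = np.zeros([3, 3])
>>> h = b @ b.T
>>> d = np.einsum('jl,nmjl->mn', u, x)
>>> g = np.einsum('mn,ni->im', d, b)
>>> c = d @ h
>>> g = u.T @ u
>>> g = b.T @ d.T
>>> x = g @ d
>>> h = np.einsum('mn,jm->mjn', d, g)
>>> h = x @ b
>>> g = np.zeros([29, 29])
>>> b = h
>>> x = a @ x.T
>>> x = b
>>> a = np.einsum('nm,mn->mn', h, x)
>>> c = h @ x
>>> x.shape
(31, 31)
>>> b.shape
(31, 31)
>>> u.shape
(5, 7)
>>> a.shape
(31, 31)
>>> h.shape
(31, 31)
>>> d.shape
(29, 3)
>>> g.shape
(29, 29)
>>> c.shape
(31, 31)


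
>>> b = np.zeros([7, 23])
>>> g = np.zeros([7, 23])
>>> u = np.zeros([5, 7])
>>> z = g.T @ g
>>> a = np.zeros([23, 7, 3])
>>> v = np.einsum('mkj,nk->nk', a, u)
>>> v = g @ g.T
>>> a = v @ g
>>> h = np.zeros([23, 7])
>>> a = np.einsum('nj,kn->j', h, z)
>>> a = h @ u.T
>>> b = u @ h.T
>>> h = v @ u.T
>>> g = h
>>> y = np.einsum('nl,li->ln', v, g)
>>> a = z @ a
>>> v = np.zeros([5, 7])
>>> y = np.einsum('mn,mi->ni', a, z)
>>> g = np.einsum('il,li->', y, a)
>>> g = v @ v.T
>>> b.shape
(5, 23)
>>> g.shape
(5, 5)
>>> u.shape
(5, 7)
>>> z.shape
(23, 23)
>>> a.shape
(23, 5)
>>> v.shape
(5, 7)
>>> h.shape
(7, 5)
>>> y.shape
(5, 23)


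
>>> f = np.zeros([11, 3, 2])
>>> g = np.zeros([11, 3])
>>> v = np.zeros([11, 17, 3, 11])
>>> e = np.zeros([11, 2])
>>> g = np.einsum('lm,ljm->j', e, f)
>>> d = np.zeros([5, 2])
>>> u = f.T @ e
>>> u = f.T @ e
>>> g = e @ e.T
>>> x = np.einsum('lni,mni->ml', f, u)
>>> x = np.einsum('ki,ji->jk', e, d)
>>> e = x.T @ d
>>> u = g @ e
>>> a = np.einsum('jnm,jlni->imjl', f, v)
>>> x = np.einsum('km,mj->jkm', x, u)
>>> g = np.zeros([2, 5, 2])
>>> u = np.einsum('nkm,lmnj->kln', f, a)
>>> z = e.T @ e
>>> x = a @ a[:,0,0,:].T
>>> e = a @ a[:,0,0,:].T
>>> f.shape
(11, 3, 2)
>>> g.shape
(2, 5, 2)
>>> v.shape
(11, 17, 3, 11)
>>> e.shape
(11, 2, 11, 11)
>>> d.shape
(5, 2)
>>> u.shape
(3, 11, 11)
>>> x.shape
(11, 2, 11, 11)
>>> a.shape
(11, 2, 11, 17)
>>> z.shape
(2, 2)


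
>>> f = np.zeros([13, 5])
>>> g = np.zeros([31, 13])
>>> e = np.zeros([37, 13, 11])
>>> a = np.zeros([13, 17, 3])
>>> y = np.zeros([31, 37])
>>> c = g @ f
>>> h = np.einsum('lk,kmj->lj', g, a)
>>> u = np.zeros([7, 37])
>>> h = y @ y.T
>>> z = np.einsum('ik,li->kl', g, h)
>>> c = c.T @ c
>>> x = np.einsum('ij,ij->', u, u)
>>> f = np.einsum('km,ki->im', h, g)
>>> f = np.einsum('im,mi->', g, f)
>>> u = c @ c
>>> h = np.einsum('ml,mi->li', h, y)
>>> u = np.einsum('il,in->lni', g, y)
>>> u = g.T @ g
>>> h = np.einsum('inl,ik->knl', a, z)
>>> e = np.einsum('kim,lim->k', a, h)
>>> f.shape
()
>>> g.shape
(31, 13)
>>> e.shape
(13,)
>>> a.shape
(13, 17, 3)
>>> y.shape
(31, 37)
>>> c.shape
(5, 5)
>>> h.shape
(31, 17, 3)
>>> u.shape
(13, 13)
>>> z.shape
(13, 31)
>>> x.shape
()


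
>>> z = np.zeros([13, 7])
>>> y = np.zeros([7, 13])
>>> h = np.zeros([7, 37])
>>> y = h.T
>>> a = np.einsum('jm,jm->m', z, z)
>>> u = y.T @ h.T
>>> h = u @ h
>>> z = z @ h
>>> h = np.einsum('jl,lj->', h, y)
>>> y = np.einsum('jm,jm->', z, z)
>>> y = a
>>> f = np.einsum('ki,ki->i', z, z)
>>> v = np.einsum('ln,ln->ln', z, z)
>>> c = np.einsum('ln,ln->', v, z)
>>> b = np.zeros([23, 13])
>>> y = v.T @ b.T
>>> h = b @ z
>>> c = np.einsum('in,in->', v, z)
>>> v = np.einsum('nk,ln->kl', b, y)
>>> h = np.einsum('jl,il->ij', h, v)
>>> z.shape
(13, 37)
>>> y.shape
(37, 23)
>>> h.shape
(13, 23)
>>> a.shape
(7,)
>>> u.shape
(7, 7)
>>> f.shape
(37,)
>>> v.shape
(13, 37)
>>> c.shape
()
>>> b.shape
(23, 13)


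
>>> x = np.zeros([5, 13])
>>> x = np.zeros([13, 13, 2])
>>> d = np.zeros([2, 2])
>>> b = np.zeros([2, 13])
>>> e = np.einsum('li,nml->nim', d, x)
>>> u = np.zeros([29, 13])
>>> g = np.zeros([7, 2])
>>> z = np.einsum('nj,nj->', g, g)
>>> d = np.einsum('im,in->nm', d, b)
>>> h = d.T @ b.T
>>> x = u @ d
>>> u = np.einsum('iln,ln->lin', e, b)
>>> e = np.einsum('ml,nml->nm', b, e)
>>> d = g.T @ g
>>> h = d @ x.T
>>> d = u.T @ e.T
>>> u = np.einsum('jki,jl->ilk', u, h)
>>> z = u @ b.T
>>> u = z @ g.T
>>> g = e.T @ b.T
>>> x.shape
(29, 2)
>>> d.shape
(13, 13, 13)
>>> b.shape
(2, 13)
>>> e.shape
(13, 2)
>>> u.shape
(13, 29, 7)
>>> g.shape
(2, 2)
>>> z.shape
(13, 29, 2)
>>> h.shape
(2, 29)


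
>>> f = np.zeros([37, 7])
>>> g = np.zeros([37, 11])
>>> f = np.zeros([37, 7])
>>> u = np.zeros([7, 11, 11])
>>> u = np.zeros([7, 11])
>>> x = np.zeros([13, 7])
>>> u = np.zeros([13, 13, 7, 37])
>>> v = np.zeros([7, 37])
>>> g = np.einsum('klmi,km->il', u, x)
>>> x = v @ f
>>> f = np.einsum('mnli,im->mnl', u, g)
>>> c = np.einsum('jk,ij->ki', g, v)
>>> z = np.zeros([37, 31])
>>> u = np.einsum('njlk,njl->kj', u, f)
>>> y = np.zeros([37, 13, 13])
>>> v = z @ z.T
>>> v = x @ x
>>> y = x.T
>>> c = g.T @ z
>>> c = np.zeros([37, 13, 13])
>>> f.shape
(13, 13, 7)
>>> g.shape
(37, 13)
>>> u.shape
(37, 13)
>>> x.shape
(7, 7)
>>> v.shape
(7, 7)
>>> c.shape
(37, 13, 13)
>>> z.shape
(37, 31)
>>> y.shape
(7, 7)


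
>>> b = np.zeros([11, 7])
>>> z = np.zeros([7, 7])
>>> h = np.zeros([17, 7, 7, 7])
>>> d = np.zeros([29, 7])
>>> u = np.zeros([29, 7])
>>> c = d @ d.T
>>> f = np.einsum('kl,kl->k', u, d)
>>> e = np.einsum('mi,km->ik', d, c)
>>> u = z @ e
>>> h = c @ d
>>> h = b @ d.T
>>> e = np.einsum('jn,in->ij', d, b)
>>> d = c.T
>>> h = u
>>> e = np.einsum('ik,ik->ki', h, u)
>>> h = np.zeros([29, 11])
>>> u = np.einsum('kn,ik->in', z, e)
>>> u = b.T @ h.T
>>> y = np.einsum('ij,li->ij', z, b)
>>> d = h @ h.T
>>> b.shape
(11, 7)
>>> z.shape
(7, 7)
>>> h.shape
(29, 11)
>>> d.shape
(29, 29)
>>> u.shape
(7, 29)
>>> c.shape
(29, 29)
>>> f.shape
(29,)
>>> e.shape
(29, 7)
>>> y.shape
(7, 7)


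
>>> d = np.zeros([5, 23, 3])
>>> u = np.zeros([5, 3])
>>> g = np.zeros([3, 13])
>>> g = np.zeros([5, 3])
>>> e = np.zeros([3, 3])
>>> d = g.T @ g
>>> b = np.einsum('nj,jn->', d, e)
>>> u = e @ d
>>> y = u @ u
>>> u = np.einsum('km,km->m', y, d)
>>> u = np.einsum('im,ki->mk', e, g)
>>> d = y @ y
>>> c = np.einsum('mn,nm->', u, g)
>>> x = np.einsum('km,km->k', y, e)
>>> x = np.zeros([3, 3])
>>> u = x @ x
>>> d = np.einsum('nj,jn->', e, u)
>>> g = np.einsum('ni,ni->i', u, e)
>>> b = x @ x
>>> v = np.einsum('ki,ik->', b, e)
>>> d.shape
()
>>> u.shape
(3, 3)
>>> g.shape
(3,)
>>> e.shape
(3, 3)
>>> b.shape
(3, 3)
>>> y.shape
(3, 3)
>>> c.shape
()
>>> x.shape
(3, 3)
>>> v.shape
()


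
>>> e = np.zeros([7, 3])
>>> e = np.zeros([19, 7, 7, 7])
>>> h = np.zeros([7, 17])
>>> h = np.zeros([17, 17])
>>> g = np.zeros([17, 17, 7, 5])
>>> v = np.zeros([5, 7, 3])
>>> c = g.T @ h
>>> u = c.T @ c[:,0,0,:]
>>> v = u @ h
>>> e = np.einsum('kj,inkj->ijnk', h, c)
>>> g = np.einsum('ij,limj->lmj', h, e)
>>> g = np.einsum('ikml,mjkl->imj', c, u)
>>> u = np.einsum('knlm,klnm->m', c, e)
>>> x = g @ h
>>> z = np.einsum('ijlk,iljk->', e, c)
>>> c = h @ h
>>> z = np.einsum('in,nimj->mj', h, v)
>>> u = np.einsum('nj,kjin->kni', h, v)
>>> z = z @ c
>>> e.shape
(5, 17, 7, 17)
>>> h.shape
(17, 17)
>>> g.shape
(5, 17, 17)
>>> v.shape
(17, 17, 7, 17)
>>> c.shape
(17, 17)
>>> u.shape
(17, 17, 7)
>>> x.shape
(5, 17, 17)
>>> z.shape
(7, 17)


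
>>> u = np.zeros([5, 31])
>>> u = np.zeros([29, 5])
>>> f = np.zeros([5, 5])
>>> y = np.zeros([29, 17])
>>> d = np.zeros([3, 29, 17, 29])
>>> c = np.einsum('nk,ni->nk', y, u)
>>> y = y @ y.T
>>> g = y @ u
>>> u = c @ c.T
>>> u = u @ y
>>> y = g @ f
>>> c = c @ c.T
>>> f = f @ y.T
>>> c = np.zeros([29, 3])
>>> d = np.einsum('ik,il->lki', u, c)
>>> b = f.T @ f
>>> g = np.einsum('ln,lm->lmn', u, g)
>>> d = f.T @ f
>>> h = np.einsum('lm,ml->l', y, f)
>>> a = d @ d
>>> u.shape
(29, 29)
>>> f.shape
(5, 29)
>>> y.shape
(29, 5)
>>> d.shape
(29, 29)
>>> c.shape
(29, 3)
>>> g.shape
(29, 5, 29)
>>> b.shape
(29, 29)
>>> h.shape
(29,)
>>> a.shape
(29, 29)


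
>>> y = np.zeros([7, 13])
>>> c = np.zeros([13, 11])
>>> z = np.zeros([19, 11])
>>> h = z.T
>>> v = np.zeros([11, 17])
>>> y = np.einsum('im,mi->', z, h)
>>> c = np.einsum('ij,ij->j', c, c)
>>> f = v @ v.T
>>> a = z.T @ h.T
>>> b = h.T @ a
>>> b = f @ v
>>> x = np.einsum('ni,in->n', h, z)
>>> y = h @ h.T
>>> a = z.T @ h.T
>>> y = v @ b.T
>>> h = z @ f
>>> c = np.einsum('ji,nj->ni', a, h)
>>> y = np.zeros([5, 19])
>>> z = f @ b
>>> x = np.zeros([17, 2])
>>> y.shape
(5, 19)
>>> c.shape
(19, 11)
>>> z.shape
(11, 17)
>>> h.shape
(19, 11)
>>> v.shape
(11, 17)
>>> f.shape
(11, 11)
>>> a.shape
(11, 11)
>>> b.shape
(11, 17)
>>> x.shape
(17, 2)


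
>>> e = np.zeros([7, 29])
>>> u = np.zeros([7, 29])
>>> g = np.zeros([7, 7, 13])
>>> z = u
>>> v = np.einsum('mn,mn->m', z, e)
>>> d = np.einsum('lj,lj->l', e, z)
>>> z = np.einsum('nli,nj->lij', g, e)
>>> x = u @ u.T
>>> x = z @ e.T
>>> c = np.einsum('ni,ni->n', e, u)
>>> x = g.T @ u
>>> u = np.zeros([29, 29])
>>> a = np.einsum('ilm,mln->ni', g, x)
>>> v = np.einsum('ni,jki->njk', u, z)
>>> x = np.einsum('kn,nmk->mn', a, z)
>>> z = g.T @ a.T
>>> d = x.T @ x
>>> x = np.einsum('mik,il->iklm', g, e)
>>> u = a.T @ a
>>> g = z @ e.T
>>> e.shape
(7, 29)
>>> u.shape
(7, 7)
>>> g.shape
(13, 7, 7)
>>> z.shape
(13, 7, 29)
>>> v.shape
(29, 7, 13)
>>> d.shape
(7, 7)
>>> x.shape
(7, 13, 29, 7)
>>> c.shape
(7,)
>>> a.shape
(29, 7)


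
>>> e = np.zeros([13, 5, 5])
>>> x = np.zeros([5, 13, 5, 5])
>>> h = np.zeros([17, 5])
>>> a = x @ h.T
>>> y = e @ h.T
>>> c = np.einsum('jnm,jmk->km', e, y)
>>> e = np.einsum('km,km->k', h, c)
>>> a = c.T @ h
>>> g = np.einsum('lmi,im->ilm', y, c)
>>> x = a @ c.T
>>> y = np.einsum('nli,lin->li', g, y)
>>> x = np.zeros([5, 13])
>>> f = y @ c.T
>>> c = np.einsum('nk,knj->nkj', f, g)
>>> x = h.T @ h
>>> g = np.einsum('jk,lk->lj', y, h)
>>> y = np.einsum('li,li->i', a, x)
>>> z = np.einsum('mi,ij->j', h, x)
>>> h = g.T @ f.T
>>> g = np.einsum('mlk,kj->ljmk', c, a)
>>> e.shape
(17,)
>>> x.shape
(5, 5)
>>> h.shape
(13, 13)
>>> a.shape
(5, 5)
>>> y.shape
(5,)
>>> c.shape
(13, 17, 5)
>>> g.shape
(17, 5, 13, 5)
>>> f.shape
(13, 17)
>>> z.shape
(5,)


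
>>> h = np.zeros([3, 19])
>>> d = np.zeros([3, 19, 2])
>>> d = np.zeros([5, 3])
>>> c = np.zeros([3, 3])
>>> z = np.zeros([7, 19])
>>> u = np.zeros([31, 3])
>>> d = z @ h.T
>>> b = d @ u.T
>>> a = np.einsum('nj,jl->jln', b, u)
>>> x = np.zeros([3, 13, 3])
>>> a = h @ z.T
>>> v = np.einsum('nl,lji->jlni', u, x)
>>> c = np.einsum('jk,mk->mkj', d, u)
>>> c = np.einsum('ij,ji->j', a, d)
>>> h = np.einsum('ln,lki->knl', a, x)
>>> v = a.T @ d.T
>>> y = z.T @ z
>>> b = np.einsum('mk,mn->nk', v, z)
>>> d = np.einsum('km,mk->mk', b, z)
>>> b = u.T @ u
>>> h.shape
(13, 7, 3)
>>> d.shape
(7, 19)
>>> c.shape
(7,)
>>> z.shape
(7, 19)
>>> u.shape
(31, 3)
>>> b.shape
(3, 3)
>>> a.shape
(3, 7)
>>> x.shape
(3, 13, 3)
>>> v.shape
(7, 7)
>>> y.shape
(19, 19)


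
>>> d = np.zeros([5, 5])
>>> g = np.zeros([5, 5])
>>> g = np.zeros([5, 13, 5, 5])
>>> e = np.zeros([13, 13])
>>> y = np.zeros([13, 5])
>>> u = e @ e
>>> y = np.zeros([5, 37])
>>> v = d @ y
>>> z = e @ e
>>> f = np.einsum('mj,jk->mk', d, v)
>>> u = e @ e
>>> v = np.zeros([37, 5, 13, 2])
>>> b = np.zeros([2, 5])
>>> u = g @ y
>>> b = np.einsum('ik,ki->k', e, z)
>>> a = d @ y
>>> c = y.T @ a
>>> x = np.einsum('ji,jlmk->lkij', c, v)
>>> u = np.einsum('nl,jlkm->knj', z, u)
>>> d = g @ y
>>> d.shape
(5, 13, 5, 37)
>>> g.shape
(5, 13, 5, 5)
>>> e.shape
(13, 13)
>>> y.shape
(5, 37)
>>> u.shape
(5, 13, 5)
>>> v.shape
(37, 5, 13, 2)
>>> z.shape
(13, 13)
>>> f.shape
(5, 37)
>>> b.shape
(13,)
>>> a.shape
(5, 37)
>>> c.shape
(37, 37)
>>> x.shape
(5, 2, 37, 37)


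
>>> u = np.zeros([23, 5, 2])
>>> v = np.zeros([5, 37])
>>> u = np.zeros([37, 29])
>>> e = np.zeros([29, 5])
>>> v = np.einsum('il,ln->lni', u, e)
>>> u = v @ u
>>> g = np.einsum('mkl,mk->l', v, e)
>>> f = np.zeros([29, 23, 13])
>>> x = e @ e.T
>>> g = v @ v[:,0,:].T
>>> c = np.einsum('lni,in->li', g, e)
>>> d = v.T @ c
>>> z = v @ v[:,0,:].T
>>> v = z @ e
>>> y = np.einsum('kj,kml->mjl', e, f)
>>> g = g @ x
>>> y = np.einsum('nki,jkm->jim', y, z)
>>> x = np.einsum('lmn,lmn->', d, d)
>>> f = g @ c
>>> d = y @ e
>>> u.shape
(29, 5, 29)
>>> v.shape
(29, 5, 5)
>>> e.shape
(29, 5)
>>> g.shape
(29, 5, 29)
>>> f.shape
(29, 5, 29)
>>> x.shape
()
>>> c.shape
(29, 29)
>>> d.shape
(29, 13, 5)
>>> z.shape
(29, 5, 29)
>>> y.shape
(29, 13, 29)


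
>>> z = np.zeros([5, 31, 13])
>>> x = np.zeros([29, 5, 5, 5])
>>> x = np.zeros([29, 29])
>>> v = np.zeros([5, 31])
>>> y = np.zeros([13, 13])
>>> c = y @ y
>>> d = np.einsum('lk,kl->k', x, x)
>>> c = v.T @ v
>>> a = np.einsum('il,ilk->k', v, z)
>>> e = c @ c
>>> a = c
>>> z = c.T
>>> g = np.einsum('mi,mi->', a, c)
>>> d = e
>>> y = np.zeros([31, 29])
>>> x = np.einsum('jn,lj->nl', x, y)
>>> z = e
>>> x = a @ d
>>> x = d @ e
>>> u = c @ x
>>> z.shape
(31, 31)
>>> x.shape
(31, 31)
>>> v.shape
(5, 31)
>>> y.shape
(31, 29)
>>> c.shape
(31, 31)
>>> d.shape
(31, 31)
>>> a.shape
(31, 31)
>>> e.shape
(31, 31)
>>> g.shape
()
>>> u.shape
(31, 31)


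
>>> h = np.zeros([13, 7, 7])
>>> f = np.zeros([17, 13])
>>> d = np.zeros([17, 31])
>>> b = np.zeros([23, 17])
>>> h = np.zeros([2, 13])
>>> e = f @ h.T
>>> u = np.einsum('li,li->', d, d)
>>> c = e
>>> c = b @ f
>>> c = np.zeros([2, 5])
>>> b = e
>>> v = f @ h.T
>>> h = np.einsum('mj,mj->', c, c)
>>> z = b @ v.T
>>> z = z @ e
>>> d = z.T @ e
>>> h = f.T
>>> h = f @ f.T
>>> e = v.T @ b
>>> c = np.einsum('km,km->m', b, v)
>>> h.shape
(17, 17)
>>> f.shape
(17, 13)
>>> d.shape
(2, 2)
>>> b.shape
(17, 2)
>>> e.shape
(2, 2)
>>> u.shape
()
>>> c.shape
(2,)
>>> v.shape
(17, 2)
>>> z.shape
(17, 2)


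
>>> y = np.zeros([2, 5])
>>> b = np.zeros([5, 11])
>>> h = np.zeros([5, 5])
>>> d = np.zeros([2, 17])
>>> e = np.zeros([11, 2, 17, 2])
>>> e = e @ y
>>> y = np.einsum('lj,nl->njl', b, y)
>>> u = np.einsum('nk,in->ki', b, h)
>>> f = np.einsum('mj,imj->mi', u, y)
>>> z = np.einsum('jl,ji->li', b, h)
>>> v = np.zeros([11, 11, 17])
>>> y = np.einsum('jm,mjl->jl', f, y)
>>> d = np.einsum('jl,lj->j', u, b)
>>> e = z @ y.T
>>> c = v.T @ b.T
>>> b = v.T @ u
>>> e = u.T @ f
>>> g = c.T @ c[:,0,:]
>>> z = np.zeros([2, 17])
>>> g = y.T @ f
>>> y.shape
(11, 5)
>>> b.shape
(17, 11, 5)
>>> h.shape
(5, 5)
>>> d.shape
(11,)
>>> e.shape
(5, 2)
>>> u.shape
(11, 5)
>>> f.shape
(11, 2)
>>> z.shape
(2, 17)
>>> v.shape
(11, 11, 17)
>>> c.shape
(17, 11, 5)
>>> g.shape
(5, 2)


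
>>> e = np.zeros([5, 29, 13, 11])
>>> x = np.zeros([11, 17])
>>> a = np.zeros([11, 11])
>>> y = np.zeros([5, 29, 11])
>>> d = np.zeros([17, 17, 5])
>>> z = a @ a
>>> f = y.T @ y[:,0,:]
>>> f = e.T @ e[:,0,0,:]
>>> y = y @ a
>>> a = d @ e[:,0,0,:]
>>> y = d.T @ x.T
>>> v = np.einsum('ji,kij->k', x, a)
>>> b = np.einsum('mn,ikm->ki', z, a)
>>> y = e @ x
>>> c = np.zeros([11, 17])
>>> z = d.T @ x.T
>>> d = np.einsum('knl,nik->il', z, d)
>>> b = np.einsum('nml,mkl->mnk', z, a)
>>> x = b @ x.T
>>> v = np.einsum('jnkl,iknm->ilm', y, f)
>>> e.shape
(5, 29, 13, 11)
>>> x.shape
(17, 5, 11)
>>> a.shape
(17, 17, 11)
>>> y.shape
(5, 29, 13, 17)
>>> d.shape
(17, 11)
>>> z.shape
(5, 17, 11)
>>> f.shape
(11, 13, 29, 11)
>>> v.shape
(11, 17, 11)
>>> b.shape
(17, 5, 17)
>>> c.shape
(11, 17)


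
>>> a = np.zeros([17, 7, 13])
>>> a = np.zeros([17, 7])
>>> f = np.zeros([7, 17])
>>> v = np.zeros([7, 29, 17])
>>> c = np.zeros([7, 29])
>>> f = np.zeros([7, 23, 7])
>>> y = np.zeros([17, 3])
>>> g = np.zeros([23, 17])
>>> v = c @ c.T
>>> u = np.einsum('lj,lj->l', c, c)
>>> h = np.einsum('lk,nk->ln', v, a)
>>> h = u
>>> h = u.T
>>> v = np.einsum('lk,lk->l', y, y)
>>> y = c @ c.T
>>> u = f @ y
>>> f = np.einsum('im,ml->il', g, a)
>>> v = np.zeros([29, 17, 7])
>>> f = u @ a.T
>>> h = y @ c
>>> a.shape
(17, 7)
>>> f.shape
(7, 23, 17)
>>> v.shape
(29, 17, 7)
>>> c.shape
(7, 29)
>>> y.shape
(7, 7)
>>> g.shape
(23, 17)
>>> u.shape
(7, 23, 7)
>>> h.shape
(7, 29)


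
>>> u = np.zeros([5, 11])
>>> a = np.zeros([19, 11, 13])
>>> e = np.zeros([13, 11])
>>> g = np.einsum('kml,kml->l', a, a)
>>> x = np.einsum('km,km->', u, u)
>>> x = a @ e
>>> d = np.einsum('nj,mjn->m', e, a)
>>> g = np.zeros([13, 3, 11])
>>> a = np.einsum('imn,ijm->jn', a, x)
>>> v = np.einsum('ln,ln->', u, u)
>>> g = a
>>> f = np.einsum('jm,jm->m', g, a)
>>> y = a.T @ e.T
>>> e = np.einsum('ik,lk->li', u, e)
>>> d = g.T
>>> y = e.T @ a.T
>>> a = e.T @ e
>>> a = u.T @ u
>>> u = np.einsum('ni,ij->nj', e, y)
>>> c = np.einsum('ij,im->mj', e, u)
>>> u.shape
(13, 11)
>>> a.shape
(11, 11)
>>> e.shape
(13, 5)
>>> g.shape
(11, 13)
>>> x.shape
(19, 11, 11)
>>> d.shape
(13, 11)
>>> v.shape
()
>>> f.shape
(13,)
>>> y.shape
(5, 11)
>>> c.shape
(11, 5)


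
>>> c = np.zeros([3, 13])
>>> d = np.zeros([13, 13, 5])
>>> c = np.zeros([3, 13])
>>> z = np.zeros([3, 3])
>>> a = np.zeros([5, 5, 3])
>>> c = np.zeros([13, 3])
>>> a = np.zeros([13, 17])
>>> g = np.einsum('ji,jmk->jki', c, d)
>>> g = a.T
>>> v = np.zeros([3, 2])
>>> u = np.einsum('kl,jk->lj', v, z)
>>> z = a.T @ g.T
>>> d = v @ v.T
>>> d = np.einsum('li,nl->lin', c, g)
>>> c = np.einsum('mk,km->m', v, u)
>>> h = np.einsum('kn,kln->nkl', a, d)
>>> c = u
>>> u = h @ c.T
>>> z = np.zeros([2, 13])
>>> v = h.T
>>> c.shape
(2, 3)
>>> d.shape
(13, 3, 17)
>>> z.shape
(2, 13)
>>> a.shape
(13, 17)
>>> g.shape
(17, 13)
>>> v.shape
(3, 13, 17)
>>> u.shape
(17, 13, 2)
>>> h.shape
(17, 13, 3)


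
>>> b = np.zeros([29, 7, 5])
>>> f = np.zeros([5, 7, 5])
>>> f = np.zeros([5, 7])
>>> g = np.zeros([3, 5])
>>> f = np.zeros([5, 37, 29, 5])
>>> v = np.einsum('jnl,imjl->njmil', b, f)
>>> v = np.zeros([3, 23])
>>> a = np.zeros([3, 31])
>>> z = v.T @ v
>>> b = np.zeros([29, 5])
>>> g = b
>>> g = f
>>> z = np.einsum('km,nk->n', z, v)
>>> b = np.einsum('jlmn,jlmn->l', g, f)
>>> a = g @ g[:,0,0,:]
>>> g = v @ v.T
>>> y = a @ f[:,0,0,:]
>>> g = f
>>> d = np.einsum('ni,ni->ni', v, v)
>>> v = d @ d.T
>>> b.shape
(37,)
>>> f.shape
(5, 37, 29, 5)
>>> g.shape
(5, 37, 29, 5)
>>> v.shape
(3, 3)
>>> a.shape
(5, 37, 29, 5)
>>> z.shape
(3,)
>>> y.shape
(5, 37, 29, 5)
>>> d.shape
(3, 23)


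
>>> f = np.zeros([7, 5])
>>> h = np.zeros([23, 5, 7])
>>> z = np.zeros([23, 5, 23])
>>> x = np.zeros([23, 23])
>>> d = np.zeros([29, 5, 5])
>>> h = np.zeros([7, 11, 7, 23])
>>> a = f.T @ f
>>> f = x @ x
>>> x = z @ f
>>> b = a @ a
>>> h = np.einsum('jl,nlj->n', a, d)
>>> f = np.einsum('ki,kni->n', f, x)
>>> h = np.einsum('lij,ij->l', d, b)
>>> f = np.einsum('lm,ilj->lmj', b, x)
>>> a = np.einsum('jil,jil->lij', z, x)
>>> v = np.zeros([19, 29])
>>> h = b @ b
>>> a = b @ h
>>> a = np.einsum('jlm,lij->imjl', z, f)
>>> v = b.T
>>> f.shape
(5, 5, 23)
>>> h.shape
(5, 5)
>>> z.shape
(23, 5, 23)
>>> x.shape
(23, 5, 23)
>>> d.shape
(29, 5, 5)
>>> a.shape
(5, 23, 23, 5)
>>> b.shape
(5, 5)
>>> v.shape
(5, 5)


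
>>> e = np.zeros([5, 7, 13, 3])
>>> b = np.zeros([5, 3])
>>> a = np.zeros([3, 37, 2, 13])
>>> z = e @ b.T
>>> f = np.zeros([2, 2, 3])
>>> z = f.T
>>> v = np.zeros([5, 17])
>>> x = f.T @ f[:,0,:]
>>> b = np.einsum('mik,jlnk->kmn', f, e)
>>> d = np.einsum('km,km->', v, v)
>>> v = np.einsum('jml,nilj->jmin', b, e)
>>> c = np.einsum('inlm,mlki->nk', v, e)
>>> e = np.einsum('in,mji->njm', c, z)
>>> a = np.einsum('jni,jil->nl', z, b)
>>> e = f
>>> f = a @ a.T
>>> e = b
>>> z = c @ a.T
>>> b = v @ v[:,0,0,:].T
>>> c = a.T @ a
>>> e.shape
(3, 2, 13)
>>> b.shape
(3, 2, 7, 3)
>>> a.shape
(2, 13)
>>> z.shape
(2, 2)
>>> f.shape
(2, 2)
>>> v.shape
(3, 2, 7, 5)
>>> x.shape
(3, 2, 3)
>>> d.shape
()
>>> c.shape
(13, 13)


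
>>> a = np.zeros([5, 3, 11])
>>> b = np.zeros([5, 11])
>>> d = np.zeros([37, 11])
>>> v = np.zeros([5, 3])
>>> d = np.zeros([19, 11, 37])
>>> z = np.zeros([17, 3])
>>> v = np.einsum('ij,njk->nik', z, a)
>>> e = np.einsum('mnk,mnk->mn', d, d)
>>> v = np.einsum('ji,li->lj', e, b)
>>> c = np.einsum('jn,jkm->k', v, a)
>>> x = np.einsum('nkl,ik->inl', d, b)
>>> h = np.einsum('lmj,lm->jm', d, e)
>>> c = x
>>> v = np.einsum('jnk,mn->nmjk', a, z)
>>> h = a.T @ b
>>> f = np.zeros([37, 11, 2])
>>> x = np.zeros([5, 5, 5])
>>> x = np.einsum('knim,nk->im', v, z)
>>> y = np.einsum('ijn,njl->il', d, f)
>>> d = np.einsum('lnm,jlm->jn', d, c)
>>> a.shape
(5, 3, 11)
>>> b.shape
(5, 11)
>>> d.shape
(5, 11)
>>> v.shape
(3, 17, 5, 11)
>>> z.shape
(17, 3)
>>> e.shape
(19, 11)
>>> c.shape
(5, 19, 37)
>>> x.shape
(5, 11)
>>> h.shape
(11, 3, 11)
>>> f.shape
(37, 11, 2)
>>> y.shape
(19, 2)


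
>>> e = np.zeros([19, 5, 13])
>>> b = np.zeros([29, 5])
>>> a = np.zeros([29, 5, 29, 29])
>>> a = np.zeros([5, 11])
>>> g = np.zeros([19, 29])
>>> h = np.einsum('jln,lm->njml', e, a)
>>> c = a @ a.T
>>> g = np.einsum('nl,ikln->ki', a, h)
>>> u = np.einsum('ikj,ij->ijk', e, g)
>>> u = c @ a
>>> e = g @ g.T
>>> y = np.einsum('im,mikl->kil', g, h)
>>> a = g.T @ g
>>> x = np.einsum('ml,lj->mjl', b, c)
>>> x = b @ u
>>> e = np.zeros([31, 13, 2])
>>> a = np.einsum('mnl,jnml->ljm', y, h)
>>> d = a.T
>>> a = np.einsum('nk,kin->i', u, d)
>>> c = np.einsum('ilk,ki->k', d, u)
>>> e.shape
(31, 13, 2)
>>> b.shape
(29, 5)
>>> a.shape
(13,)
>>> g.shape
(19, 13)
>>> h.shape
(13, 19, 11, 5)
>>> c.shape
(5,)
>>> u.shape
(5, 11)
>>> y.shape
(11, 19, 5)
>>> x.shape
(29, 11)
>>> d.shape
(11, 13, 5)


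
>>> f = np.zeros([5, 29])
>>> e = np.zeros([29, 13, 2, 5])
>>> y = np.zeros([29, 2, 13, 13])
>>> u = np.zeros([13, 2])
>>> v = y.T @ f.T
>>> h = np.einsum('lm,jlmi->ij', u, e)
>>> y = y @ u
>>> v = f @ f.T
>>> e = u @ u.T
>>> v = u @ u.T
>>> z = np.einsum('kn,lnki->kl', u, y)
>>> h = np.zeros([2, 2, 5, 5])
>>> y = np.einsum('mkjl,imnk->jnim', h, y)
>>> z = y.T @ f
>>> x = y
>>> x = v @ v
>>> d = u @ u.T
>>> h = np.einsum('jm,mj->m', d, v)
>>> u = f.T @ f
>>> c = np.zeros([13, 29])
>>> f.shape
(5, 29)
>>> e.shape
(13, 13)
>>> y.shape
(5, 13, 29, 2)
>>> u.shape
(29, 29)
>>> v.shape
(13, 13)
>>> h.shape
(13,)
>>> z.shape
(2, 29, 13, 29)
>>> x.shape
(13, 13)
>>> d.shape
(13, 13)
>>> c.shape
(13, 29)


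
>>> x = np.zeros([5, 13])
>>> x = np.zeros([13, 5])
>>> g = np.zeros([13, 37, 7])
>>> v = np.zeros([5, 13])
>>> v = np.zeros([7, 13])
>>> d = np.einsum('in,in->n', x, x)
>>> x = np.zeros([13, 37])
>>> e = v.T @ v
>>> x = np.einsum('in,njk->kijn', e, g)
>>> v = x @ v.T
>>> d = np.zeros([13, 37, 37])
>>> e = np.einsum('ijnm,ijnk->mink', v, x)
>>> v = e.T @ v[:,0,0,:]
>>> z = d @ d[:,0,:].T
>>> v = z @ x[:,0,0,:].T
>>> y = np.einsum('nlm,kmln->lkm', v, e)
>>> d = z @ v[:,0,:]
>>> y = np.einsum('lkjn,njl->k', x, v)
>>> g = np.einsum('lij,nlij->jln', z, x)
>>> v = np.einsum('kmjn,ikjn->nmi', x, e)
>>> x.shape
(7, 13, 37, 13)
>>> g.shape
(13, 13, 7)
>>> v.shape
(13, 13, 7)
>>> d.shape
(13, 37, 7)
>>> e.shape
(7, 7, 37, 13)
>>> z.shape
(13, 37, 13)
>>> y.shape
(13,)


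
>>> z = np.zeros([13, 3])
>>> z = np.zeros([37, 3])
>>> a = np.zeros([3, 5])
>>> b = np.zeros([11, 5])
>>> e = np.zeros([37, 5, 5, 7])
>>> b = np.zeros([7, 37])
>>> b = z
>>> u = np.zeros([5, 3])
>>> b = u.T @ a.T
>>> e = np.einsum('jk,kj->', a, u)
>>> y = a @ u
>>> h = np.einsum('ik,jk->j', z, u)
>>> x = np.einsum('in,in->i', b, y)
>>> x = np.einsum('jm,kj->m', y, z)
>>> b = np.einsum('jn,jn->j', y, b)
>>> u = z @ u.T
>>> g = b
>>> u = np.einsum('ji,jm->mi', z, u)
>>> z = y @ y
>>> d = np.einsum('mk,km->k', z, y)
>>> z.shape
(3, 3)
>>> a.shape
(3, 5)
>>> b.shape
(3,)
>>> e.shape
()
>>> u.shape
(5, 3)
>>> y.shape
(3, 3)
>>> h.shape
(5,)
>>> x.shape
(3,)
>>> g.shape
(3,)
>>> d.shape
(3,)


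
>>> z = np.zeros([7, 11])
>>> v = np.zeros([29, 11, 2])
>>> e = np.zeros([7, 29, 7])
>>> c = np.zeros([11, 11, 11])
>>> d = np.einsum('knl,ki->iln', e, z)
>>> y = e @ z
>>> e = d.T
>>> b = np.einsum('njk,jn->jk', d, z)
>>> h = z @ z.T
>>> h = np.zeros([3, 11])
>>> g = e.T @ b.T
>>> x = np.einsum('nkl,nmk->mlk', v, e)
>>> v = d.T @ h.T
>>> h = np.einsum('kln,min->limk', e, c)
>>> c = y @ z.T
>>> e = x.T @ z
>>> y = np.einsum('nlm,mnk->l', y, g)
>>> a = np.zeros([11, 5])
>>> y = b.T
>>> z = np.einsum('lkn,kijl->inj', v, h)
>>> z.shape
(11, 3, 11)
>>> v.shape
(29, 7, 3)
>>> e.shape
(11, 2, 11)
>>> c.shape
(7, 29, 7)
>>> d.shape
(11, 7, 29)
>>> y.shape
(29, 7)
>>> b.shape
(7, 29)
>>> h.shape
(7, 11, 11, 29)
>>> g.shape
(11, 7, 7)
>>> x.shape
(7, 2, 11)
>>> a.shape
(11, 5)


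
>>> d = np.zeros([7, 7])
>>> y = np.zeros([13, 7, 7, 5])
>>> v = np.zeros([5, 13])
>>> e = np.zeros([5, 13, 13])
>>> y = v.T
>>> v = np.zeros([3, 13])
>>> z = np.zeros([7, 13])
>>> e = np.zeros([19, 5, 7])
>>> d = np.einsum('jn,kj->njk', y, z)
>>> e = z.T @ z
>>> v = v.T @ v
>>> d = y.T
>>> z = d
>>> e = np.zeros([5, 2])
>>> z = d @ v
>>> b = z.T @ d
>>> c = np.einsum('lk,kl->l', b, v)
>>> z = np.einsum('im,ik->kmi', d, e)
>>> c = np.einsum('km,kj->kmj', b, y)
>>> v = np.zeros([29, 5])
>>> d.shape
(5, 13)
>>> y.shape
(13, 5)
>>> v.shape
(29, 5)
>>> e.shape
(5, 2)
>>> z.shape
(2, 13, 5)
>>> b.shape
(13, 13)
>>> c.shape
(13, 13, 5)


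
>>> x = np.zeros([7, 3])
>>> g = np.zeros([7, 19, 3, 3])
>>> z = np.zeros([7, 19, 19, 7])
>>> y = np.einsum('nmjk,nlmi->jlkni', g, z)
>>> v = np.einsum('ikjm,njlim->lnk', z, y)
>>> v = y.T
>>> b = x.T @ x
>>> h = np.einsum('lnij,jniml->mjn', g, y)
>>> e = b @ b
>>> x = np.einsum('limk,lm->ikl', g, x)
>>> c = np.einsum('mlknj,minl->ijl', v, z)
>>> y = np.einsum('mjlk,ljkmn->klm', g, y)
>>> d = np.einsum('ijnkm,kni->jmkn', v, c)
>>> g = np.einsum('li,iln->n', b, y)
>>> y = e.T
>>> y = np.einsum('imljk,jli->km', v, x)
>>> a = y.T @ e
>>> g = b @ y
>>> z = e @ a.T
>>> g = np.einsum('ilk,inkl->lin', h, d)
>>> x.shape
(19, 3, 7)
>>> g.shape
(3, 7, 3)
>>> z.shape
(3, 7)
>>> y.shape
(3, 7)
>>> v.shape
(7, 7, 3, 19, 3)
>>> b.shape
(3, 3)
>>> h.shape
(7, 3, 19)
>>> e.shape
(3, 3)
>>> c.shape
(19, 3, 7)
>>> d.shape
(7, 3, 19, 3)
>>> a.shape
(7, 3)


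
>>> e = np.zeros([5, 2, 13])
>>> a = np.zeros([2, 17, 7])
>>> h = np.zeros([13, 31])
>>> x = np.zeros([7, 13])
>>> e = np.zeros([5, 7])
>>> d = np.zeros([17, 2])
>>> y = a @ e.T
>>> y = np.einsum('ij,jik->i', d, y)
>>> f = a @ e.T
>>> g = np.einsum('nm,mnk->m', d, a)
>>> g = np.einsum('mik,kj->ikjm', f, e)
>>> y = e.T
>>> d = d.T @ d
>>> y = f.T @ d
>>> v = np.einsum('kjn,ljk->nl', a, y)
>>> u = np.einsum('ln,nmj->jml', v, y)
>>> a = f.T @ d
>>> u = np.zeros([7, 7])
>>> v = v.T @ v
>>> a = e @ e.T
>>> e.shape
(5, 7)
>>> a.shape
(5, 5)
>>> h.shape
(13, 31)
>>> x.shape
(7, 13)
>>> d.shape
(2, 2)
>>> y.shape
(5, 17, 2)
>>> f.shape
(2, 17, 5)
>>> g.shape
(17, 5, 7, 2)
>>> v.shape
(5, 5)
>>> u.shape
(7, 7)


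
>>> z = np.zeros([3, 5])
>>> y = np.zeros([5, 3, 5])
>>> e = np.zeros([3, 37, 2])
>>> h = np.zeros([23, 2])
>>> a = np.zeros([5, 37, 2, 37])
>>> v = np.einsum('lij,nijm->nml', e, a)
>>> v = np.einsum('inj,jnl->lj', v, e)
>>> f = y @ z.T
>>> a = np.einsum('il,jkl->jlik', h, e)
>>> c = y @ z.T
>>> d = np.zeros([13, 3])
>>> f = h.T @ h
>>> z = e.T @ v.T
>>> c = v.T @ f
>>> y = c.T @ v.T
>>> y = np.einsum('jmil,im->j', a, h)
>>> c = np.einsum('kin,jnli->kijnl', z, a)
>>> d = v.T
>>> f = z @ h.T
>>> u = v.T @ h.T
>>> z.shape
(2, 37, 2)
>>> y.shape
(3,)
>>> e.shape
(3, 37, 2)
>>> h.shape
(23, 2)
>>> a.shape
(3, 2, 23, 37)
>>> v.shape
(2, 3)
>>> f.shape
(2, 37, 23)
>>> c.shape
(2, 37, 3, 2, 23)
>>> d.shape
(3, 2)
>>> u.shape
(3, 23)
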